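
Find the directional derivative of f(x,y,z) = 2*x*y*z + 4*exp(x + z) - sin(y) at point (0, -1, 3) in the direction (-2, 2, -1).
-4*exp(3) - 2*cos(1)/3 + 4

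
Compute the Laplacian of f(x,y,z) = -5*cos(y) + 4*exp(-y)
5*cos(y) + 4*exp(-y)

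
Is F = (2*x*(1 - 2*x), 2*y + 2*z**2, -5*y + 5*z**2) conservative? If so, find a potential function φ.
No, ∇×F = (-4*z - 5, 0, 0) ≠ 0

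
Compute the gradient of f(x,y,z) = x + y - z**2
(1, 1, -2*z)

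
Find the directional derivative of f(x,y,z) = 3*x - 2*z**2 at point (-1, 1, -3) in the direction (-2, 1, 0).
-6*sqrt(5)/5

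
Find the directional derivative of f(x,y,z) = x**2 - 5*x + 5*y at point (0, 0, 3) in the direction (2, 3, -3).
5*sqrt(22)/22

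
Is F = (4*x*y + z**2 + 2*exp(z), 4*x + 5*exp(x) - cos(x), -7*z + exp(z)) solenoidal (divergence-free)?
No, ∇·F = 4*y + exp(z) - 7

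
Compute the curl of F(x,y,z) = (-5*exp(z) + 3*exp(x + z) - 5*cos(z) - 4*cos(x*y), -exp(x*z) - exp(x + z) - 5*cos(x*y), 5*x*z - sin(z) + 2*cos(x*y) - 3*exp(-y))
(x*exp(x*z) - 2*x*sin(x*y) + exp(x + z) + 3*exp(-y), 2*y*sin(x*y) - 5*z - 5*exp(z) + 3*exp(x + z) + 5*sin(z), -4*x*sin(x*y) + 5*y*sin(x*y) - z*exp(x*z) - exp(x + z))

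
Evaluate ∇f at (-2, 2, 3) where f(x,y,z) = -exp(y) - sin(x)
(-cos(2), -exp(2), 0)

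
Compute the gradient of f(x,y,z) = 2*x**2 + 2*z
(4*x, 0, 2)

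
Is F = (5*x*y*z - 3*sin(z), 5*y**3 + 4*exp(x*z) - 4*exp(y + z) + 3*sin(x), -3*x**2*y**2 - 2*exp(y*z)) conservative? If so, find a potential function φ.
No, ∇×F = (-6*x**2*y - 4*x*exp(x*z) - 2*z*exp(y*z) + 4*exp(y + z), 6*x*y**2 + 5*x*y - 3*cos(z), -5*x*z + 4*z*exp(x*z) + 3*cos(x)) ≠ 0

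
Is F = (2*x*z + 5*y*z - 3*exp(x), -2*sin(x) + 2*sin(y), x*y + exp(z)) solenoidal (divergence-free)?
No, ∇·F = 2*z - 3*exp(x) + exp(z) + 2*cos(y)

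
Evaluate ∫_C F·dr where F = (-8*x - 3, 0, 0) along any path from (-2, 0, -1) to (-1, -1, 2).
9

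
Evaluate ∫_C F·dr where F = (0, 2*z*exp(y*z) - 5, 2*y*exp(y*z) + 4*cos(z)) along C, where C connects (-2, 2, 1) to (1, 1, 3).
-2*exp(2) - 4*sin(1) + 4*sin(3) + 5 + 2*exp(3)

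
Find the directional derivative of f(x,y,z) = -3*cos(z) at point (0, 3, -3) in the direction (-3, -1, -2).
3*sqrt(14)*sin(3)/7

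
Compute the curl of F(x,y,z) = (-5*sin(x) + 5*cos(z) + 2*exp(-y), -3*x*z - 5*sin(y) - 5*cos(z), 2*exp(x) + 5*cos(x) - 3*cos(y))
(3*x + 3*sin(y) - 5*sin(z), -2*exp(x) + 5*sin(x) - 5*sin(z), -3*z + 2*exp(-y))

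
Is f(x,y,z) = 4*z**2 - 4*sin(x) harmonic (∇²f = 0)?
No, ∇²f = 4*sin(x) + 8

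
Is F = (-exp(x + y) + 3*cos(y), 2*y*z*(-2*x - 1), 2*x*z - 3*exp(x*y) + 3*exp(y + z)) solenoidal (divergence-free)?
No, ∇·F = 2*x - 2*z*(2*x + 1) - exp(x + y) + 3*exp(y + z)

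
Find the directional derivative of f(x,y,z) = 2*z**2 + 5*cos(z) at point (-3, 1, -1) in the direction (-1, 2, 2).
-8/3 + 10*sin(1)/3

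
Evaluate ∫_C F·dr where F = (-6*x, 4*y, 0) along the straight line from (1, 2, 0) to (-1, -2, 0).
0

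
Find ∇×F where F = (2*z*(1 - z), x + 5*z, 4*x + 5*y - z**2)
(0, -4*z - 2, 1)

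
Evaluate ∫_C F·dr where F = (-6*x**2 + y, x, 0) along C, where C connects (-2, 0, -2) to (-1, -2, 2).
-12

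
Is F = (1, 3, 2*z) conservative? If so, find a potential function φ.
Yes, F is conservative. φ = x + 3*y + z**2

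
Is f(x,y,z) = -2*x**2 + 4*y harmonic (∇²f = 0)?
No, ∇²f = -4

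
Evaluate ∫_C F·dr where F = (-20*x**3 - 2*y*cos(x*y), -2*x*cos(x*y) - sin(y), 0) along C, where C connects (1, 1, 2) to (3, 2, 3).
-400 - cos(1) + cos(2) - 2*sin(6) + 2*sin(1)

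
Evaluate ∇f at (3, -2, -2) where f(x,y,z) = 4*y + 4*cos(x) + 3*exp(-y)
(-4*sin(3), 4 - 3*exp(2), 0)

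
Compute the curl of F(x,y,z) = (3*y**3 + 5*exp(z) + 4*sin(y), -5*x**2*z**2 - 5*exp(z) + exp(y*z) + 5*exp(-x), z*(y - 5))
(10*x**2*z - y*exp(y*z) + z + 5*exp(z), 5*exp(z), -10*x*z**2 - 9*y**2 - 4*cos(y) - 5*exp(-x))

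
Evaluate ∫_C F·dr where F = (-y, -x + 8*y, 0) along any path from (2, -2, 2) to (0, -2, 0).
-4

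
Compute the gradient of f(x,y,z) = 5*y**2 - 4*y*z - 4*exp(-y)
(0, 10*y - 4*z + 4*exp(-y), -4*y)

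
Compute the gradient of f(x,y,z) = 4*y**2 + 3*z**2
(0, 8*y, 6*z)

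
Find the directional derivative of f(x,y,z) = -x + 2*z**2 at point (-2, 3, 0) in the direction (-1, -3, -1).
sqrt(11)/11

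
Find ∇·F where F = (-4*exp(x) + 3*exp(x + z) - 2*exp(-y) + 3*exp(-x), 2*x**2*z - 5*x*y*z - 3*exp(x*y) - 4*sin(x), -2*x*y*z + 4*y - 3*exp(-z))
-2*x*y - 5*x*z - 3*x*exp(x*y) - 4*exp(x) + 3*exp(x + z) + 3*exp(-z) - 3*exp(-x)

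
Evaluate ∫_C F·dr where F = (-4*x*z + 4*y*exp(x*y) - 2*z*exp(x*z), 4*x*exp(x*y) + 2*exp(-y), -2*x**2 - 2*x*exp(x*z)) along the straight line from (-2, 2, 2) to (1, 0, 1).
-2*E - 2*exp(-4) + 2*exp(-2) + 16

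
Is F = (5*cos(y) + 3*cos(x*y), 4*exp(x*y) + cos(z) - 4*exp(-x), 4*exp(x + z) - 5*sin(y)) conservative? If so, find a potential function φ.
No, ∇×F = (sin(z) - 5*cos(y), -4*exp(x + z), 3*x*sin(x*y) + 4*y*exp(x*y) + 5*sin(y) + 4*exp(-x)) ≠ 0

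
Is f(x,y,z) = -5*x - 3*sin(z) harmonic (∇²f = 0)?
No, ∇²f = 3*sin(z)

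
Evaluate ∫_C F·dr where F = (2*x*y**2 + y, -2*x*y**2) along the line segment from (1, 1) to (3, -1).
16/3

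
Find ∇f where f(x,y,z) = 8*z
(0, 0, 8)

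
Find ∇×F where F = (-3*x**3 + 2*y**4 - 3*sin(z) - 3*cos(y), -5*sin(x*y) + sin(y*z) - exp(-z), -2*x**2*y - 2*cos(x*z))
(-2*x**2 - y*cos(y*z) - exp(-z), 4*x*y - 2*z*sin(x*z) - 3*cos(z), -8*y**3 - 5*y*cos(x*y) - 3*sin(y))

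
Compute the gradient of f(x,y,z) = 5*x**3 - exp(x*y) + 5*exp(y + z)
(15*x**2 - y*exp(x*y), -x*exp(x*y) + 5*exp(y + z), 5*exp(y + z))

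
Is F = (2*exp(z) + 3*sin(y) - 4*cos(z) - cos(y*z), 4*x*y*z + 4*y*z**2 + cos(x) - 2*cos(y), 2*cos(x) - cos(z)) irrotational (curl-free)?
No, ∇×F = (4*y*(-x - 2*z), y*sin(y*z) + 2*exp(z) + 2*sin(x) + 4*sin(z), 4*y*z - z*sin(y*z) - sin(x) - 3*cos(y))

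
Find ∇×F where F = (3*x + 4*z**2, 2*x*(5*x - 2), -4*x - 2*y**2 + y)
(1 - 4*y, 8*z + 4, 20*x - 4)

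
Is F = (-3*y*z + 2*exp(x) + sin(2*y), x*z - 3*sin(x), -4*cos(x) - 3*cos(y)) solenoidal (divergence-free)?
No, ∇·F = 2*exp(x)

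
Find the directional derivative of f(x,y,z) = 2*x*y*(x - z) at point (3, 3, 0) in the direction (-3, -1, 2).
-81*sqrt(14)/7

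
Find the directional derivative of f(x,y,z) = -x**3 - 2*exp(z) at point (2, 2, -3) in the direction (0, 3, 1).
-sqrt(10)*exp(-3)/5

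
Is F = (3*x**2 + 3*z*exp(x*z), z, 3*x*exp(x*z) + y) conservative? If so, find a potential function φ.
Yes, F is conservative. φ = x**3 + y*z + 3*exp(x*z)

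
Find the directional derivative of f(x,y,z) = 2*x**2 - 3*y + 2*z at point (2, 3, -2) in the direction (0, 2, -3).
-12*sqrt(13)/13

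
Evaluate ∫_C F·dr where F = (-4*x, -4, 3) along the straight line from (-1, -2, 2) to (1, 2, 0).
-22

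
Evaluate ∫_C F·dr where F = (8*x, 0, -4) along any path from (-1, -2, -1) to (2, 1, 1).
4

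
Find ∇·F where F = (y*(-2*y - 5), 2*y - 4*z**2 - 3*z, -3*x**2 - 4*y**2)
2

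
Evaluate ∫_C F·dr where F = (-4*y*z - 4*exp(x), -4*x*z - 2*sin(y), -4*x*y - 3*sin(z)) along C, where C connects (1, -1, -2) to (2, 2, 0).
-4*exp(2) - 2*cos(1) - cos(2) + 4*E + 11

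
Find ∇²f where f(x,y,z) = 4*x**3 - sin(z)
24*x + sin(z)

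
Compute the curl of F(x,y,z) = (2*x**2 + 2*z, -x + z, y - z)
(0, 2, -1)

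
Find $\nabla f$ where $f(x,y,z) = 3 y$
(0, 3, 0)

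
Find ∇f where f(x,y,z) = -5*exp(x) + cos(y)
(-5*exp(x), -sin(y), 0)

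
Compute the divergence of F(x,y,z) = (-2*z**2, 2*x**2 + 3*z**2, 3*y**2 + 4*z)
4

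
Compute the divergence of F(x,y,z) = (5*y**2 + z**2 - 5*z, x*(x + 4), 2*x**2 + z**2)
2*z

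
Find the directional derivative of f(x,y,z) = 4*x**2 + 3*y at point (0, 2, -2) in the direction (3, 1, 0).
3*sqrt(10)/10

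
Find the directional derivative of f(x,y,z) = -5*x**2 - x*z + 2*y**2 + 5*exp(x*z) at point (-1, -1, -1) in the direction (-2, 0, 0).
-11 + 5*E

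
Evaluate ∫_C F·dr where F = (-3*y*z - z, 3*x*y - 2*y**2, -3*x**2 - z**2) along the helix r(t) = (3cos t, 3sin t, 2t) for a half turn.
-8*pi**3/3 - 21*pi + 54 + 27*pi**2/2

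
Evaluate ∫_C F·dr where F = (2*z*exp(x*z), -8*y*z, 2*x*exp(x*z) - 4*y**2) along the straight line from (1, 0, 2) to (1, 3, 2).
-72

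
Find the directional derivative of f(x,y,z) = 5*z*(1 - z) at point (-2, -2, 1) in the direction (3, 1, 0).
0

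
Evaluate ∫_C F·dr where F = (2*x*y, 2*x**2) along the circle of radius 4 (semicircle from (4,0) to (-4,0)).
0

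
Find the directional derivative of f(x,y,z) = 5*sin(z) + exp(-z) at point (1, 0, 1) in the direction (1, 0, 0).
0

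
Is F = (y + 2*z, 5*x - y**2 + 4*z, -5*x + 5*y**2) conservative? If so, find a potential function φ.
No, ∇×F = (10*y - 4, 7, 4) ≠ 0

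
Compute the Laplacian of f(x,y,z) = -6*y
0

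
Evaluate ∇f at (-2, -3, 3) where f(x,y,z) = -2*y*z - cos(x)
(-sin(2), -6, 6)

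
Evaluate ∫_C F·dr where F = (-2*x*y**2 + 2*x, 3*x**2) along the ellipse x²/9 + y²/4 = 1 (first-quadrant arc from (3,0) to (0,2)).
45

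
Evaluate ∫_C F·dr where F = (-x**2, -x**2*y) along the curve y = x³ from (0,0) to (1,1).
-17/24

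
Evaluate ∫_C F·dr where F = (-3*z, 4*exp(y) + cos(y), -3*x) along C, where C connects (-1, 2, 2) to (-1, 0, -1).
-4*exp(2) - 5 - sin(2)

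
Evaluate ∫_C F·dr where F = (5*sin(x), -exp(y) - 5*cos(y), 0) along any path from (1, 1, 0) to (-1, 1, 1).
0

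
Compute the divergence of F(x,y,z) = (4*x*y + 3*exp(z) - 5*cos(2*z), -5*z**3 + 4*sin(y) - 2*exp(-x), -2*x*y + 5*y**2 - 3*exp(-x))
4*y + 4*cos(y)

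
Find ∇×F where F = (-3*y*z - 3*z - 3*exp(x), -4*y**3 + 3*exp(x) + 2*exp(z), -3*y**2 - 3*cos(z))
(-6*y - 2*exp(z), -3*y - 3, 3*z + 3*exp(x))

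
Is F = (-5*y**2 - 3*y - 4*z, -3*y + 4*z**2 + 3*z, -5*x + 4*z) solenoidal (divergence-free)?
No, ∇·F = 1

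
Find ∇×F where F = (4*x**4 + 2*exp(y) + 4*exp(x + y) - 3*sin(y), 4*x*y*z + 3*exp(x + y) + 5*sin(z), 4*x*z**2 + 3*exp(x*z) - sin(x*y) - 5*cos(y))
(-4*x*y - x*cos(x*y) + 5*sin(y) - 5*cos(z), y*cos(x*y) - 4*z**2 - 3*z*exp(x*z), 4*y*z - 2*exp(y) - exp(x + y) + 3*cos(y))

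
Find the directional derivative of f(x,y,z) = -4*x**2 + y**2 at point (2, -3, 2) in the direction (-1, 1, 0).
5*sqrt(2)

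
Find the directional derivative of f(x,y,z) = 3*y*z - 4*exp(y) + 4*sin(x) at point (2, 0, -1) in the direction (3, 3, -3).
sqrt(3)*(-7 + 4*cos(2))/3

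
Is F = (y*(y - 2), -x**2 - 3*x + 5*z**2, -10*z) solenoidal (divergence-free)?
No, ∇·F = -10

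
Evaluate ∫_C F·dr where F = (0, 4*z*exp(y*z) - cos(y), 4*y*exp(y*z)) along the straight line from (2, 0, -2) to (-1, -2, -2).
-4 + sin(2) + 4*exp(4)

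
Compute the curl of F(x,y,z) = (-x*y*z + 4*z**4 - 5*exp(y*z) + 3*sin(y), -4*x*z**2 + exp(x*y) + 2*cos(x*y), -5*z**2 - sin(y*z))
(z*(8*x - cos(y*z)), -x*y - 5*y*exp(y*z) + 16*z**3, x*z + y*exp(x*y) - 2*y*sin(x*y) - 4*z**2 + 5*z*exp(y*z) - 3*cos(y))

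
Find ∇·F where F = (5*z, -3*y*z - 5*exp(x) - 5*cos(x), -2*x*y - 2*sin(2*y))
-3*z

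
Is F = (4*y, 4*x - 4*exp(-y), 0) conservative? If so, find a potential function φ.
Yes, F is conservative. φ = 4*x*y + 4*exp(-y)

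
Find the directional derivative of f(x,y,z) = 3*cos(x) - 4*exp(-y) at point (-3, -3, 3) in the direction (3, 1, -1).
sqrt(11)*(9*sin(3) + 4*exp(3))/11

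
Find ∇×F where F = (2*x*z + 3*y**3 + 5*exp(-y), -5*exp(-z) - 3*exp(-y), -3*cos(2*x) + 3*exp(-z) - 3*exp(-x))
(-5*exp(-z), 2*x - 6*sin(2*x) - 3*exp(-x), -9*y**2 + 5*exp(-y))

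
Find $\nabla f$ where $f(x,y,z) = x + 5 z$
(1, 0, 5)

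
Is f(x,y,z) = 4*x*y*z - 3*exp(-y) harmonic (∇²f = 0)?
No, ∇²f = -3*exp(-y)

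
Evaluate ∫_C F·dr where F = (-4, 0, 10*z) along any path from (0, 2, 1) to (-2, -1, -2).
23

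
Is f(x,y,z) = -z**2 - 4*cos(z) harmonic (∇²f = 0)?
No, ∇²f = 4*cos(z) - 2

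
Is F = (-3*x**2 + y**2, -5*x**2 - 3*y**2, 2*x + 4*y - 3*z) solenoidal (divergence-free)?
No, ∇·F = -6*x - 6*y - 3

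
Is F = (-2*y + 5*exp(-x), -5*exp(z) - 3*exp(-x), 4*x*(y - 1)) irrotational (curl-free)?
No, ∇×F = (4*x + 5*exp(z), 4 - 4*y, 2 + 3*exp(-x))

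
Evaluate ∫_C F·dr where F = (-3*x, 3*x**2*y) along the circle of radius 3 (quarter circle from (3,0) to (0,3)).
297/4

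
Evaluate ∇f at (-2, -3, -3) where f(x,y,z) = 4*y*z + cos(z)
(0, -12, -12 + sin(3))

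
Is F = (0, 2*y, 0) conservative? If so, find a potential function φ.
Yes, F is conservative. φ = y**2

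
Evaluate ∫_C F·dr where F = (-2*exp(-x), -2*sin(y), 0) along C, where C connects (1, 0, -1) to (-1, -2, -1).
-2 + 2*cos(2) + 4*sinh(1)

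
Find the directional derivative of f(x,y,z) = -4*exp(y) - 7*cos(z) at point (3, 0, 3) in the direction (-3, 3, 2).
sqrt(22)*(-6 + 7*sin(3))/11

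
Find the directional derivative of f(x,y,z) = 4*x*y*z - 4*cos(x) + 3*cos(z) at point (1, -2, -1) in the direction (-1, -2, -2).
16/3 - 10*sin(1)/3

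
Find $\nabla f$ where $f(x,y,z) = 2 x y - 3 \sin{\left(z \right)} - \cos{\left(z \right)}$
(2*y, 2*x, sin(z) - 3*cos(z))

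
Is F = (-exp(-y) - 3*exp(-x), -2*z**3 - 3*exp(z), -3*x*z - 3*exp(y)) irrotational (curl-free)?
No, ∇×F = (6*z**2 - 3*exp(y) + 3*exp(z), 3*z, -exp(-y))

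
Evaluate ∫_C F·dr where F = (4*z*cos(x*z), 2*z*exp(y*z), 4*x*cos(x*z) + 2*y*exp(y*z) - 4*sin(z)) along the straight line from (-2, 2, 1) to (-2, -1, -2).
4*sin(4) - 4*cos(1) + 4*sqrt(2)*sin(pi/4 + 2)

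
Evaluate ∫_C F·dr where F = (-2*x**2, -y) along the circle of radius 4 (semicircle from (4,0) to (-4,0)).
256/3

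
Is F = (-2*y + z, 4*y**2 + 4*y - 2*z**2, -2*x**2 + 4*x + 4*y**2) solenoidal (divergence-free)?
No, ∇·F = 8*y + 4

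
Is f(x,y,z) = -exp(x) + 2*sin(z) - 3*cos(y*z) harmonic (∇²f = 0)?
No, ∇²f = 3*y**2*cos(y*z) + 3*z**2*cos(y*z) - exp(x) - 2*sin(z)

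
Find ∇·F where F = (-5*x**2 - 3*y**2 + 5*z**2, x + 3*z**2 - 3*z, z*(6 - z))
-10*x - 2*z + 6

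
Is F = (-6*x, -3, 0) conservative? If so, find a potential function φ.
Yes, F is conservative. φ = -3*x**2 - 3*y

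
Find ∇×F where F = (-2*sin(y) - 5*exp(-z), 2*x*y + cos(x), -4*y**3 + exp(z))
(-12*y**2, 5*exp(-z), 2*y - sin(x) + 2*cos(y))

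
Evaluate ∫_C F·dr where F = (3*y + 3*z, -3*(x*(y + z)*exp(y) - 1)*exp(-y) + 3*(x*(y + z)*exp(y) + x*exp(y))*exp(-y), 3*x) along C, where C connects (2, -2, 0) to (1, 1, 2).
-3*exp(-1) + 21 + 3*exp(2)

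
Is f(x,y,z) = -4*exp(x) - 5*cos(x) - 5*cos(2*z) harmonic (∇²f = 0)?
No, ∇²f = -4*exp(x) + 5*cos(x) + 20*cos(2*z)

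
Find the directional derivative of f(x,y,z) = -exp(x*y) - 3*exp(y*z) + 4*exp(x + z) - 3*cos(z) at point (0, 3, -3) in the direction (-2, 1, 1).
sqrt(6)*(-exp(3)*sin(3)/2 - 2/3 + exp(3))*exp(-3)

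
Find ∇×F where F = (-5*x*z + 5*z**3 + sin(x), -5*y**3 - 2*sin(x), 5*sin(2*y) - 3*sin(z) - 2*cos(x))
(10*cos(2*y), -5*x + 15*z**2 - 2*sin(x), -2*cos(x))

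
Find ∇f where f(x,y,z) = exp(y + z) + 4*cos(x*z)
(-4*z*sin(x*z), exp(y + z), -4*x*sin(x*z) + exp(y + z))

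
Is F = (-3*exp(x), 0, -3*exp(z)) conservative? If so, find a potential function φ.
Yes, F is conservative. φ = -3*exp(x) - 3*exp(z)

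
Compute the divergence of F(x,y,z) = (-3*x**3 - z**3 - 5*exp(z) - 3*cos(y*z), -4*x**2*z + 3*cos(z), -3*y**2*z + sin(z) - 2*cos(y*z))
-9*x**2 - 3*y**2 + 2*y*sin(y*z) + cos(z)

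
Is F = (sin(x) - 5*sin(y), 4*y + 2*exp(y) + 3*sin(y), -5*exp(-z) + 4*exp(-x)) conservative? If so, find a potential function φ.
No, ∇×F = (0, 4*exp(-x), 5*cos(y)) ≠ 0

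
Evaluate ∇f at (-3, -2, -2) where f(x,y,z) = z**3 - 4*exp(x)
(-4*exp(-3), 0, 12)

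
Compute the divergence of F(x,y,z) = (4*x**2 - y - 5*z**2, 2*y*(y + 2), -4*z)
8*x + 4*y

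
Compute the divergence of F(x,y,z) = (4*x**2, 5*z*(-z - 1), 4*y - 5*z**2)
8*x - 10*z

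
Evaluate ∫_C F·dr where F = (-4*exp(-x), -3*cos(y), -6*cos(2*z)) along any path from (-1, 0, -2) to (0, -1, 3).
-4*E - 3*sin(6) - 3*sin(4) + 3*sin(1) + 4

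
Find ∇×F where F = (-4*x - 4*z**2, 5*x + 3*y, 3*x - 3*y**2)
(-6*y, -8*z - 3, 5)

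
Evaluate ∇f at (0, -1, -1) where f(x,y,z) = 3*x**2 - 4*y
(0, -4, 0)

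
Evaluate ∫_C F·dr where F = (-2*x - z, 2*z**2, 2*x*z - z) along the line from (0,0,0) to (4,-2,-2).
-26/3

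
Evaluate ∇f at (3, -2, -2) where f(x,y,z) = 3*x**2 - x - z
(17, 0, -1)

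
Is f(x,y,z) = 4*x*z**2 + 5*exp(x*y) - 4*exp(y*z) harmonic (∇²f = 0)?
No, ∇²f = 5*x**2*exp(x*y) + 8*x + 5*y**2*exp(x*y) - 4*y**2*exp(y*z) - 4*z**2*exp(y*z)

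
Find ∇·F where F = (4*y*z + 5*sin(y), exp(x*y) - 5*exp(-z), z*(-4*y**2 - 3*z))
x*exp(x*y) - 4*y**2 - 6*z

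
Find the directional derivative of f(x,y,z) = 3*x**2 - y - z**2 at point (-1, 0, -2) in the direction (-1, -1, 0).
7*sqrt(2)/2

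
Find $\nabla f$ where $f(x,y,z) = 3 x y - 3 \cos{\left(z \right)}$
(3*y, 3*x, 3*sin(z))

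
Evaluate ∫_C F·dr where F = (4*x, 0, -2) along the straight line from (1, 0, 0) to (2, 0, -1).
8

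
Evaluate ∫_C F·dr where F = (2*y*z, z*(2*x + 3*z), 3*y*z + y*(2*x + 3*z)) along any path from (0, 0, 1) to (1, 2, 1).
10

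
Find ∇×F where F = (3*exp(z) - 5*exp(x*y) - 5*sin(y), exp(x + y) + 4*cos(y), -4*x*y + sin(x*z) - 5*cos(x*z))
(-4*x, 4*y - 5*z*sin(x*z) - z*cos(x*z) + 3*exp(z), 5*x*exp(x*y) + exp(x + y) + 5*cos(y))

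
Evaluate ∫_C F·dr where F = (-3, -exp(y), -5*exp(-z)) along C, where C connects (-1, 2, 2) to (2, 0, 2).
-10 + exp(2)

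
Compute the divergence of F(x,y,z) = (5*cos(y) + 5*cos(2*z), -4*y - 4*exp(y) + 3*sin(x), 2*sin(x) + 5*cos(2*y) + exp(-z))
-4*exp(y) - 4 - exp(-z)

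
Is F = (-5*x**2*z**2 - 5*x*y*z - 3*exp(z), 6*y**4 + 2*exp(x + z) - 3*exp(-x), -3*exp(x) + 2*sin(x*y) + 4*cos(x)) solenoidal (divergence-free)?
No, ∇·F = -10*x*z**2 + 24*y**3 - 5*y*z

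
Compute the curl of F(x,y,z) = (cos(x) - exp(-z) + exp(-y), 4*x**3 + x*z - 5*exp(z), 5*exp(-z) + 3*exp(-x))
(-x + 5*exp(z), exp(-z) + 3*exp(-x), 12*x**2 + z + exp(-y))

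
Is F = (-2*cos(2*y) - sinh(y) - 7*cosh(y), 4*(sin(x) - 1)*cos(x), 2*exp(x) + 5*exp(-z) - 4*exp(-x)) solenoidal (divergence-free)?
No, ∇·F = -5*exp(-z)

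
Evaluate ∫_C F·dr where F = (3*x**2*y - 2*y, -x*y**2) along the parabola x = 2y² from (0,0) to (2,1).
398/105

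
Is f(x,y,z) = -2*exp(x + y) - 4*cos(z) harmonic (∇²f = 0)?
No, ∇²f = -4*exp(x + y) + 4*cos(z)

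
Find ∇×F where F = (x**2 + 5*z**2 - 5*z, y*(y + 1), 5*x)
(0, 10*z - 10, 0)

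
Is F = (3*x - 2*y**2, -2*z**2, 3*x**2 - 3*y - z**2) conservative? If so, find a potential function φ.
No, ∇×F = (4*z - 3, -6*x, 4*y) ≠ 0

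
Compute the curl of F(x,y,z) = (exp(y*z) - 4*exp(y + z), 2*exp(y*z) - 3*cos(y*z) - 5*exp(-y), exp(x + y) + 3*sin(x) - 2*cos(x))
(-2*y*exp(y*z) - 3*y*sin(y*z) + exp(x + y), y*exp(y*z) - exp(x + y) - 4*exp(y + z) - 2*sin(x) - 3*cos(x), -z*exp(y*z) + 4*exp(y + z))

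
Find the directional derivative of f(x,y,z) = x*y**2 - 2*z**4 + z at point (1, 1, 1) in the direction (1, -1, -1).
2*sqrt(3)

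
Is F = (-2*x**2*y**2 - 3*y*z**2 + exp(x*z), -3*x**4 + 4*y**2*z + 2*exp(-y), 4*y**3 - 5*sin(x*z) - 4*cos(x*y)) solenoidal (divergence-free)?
No, ∇·F = -4*x*y**2 - 5*x*cos(x*z) + 8*y*z + z*exp(x*z) - 2*exp(-y)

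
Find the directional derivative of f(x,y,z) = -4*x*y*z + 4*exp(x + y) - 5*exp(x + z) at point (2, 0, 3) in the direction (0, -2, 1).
sqrt(5)*(-5*exp(5) - 8*exp(2) + 48)/5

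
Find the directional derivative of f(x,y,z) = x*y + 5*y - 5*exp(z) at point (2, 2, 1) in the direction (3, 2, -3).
5*sqrt(22)*(4 + 3*E)/22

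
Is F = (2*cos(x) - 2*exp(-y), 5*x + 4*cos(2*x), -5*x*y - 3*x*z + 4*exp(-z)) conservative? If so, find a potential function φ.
No, ∇×F = (-5*x, 5*y + 3*z, -8*sin(2*x) + 5 - 2*exp(-y)) ≠ 0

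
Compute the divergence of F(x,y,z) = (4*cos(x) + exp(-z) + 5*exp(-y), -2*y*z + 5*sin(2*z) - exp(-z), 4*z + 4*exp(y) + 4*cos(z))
-2*z - 4*sin(x) - 4*sin(z) + 4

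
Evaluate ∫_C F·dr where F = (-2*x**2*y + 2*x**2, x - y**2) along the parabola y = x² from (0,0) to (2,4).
-352/15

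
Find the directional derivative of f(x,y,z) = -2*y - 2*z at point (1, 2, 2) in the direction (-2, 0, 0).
0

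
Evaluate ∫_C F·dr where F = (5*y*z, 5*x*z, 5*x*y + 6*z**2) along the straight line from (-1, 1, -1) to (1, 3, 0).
-3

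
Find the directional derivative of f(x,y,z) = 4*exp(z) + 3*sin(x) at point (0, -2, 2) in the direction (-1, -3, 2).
sqrt(14)*(-3 + 8*exp(2))/14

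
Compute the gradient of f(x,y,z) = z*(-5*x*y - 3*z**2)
(-5*y*z, -5*x*z, -5*x*y - 9*z**2)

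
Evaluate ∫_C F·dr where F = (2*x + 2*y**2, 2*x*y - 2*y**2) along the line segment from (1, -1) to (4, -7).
495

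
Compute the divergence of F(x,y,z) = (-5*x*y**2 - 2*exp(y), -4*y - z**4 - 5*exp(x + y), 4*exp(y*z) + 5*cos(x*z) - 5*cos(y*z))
-5*x*sin(x*z) - 5*y**2 + 4*y*exp(y*z) + 5*y*sin(y*z) - 5*exp(x + y) - 4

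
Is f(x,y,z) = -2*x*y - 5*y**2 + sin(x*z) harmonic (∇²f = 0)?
No, ∇²f = -x**2*sin(x*z) - z**2*sin(x*z) - 10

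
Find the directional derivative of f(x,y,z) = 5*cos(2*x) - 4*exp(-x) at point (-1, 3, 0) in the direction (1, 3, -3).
2*sqrt(19)*(5*sin(2) + 2*E)/19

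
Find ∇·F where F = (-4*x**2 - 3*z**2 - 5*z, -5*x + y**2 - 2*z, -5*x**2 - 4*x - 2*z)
-8*x + 2*y - 2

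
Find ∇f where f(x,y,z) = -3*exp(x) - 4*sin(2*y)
(-3*exp(x), -8*cos(2*y), 0)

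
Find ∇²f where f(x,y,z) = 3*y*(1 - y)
-6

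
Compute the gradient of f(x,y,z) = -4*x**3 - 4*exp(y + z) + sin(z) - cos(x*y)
(-12*x**2 + y*sin(x*y), x*sin(x*y) - 4*exp(y + z), -4*exp(y + z) + cos(z))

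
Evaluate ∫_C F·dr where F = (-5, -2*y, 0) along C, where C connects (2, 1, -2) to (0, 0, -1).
11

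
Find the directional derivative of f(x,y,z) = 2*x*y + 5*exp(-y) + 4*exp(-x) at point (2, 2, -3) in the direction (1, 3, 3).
sqrt(19)*(-19 + 16*exp(2))*exp(-2)/19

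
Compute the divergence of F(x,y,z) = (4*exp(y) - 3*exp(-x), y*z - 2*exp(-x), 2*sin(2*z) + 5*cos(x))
z + 4*cos(2*z) + 3*exp(-x)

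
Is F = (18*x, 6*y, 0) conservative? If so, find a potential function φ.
Yes, F is conservative. φ = 9*x**2 + 3*y**2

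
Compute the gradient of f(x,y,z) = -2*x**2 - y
(-4*x, -1, 0)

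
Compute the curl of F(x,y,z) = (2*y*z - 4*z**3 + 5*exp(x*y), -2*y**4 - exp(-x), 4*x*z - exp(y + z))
(-exp(y + z), 2*y - 12*z**2 - 4*z, -5*x*exp(x*y) - 2*z + exp(-x))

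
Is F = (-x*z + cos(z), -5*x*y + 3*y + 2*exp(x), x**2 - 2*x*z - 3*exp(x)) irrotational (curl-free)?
No, ∇×F = (0, -3*x + 2*z + 3*exp(x) - sin(z), -5*y + 2*exp(x))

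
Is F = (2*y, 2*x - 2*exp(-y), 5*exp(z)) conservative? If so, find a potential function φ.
Yes, F is conservative. φ = 2*x*y + 5*exp(z) + 2*exp(-y)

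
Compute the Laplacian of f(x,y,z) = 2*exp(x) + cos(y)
2*exp(x) - cos(y)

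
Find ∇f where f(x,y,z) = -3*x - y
(-3, -1, 0)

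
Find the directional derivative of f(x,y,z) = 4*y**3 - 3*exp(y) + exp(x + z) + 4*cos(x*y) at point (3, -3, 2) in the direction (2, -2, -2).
sqrt(3)*(-36*exp(3) - 8*exp(3)*sin(9) + 1)*exp(-3)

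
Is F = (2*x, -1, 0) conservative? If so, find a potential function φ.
Yes, F is conservative. φ = x**2 - y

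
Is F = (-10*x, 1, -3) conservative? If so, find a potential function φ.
Yes, F is conservative. φ = -5*x**2 + y - 3*z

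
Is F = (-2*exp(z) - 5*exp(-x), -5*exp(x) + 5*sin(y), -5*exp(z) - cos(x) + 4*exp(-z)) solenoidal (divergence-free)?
No, ∇·F = -5*exp(z) + 5*cos(y) - 4*exp(-z) + 5*exp(-x)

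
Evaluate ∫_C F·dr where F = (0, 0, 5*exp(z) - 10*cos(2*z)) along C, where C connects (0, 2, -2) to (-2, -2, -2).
0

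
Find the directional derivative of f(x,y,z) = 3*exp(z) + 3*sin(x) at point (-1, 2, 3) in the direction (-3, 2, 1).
3*sqrt(14)*(-3*cos(1) + exp(3))/14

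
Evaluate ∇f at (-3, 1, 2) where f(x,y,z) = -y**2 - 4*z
(0, -2, -4)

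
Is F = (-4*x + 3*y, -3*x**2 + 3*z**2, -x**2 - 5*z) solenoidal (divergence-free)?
No, ∇·F = -9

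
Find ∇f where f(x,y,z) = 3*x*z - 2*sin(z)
(3*z, 0, 3*x - 2*cos(z))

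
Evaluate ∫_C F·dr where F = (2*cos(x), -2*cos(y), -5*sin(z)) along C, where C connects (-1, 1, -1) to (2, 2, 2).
-5*cos(1) + 5*cos(2) + 4*sin(1)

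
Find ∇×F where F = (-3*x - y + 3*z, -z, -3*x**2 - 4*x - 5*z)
(1, 6*x + 7, 1)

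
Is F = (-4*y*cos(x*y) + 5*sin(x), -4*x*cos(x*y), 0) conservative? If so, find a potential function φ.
Yes, F is conservative. φ = -4*sin(x*y) - 5*cos(x)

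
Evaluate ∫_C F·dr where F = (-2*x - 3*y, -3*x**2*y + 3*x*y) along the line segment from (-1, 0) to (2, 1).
-33/4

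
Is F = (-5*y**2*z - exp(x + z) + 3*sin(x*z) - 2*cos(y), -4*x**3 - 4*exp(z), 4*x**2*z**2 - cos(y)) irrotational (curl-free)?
No, ∇×F = (4*exp(z) + sin(y), -8*x*z**2 + 3*x*cos(x*z) - 5*y**2 - exp(x + z), -12*x**2 + 10*y*z - 2*sin(y))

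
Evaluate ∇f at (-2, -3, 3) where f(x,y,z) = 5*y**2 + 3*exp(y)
(0, -30 + 3*exp(-3), 0)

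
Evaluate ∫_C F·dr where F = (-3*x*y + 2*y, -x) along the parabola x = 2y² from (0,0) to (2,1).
-14/5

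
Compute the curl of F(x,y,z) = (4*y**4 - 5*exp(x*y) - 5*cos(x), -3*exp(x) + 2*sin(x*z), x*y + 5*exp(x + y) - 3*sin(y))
(-2*x*cos(x*z) + x + 5*exp(x + y) - 3*cos(y), -y - 5*exp(x + y), 5*x*exp(x*y) - 16*y**3 + 2*z*cos(x*z) - 3*exp(x))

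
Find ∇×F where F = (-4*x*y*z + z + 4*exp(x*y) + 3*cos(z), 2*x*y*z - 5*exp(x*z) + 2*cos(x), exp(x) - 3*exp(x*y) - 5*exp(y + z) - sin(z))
(-2*x*y - 3*x*exp(x*y) + 5*x*exp(x*z) - 5*exp(y + z), -4*x*y + 3*y*exp(x*y) - exp(x) - 3*sin(z) + 1, 4*x*z - 4*x*exp(x*y) + 2*y*z - 5*z*exp(x*z) - 2*sin(x))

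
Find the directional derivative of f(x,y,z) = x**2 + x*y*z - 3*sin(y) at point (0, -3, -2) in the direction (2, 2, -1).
4 - 2*cos(3)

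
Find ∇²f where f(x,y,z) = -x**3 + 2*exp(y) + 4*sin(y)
-6*x + 2*exp(y) - 4*sin(y)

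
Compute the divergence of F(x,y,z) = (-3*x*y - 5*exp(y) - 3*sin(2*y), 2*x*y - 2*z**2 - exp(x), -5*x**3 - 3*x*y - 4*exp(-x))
2*x - 3*y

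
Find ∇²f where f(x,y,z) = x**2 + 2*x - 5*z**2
-8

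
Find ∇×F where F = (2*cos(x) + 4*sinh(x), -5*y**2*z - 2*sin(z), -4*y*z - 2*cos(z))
(5*y**2 - 4*z + 2*cos(z), 0, 0)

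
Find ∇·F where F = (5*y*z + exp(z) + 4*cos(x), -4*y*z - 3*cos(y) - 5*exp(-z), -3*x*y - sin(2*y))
-4*z - 4*sin(x) + 3*sin(y)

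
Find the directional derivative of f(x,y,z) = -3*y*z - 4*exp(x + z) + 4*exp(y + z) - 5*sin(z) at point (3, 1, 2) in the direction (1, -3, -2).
sqrt(14)*(-10*exp(3) + 5*cos(2) + 12 + 2*exp(5))/7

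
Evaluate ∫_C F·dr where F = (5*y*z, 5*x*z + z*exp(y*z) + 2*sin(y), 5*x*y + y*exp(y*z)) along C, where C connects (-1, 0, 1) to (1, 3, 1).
-2*cos(3) + 16 + exp(3)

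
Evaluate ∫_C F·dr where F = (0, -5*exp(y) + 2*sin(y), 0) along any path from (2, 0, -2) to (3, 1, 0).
-5*E - 2*cos(1) + 7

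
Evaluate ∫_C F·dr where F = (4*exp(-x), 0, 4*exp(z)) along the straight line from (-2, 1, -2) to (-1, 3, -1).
4*(-1 + E - (1 - E)*exp(3))*exp(-2)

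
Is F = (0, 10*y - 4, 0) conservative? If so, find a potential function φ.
Yes, F is conservative. φ = y*(5*y - 4)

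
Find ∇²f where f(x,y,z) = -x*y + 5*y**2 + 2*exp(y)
2*exp(y) + 10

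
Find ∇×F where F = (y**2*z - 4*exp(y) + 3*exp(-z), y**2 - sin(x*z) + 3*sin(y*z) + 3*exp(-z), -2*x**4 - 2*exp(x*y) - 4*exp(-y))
(-2*x*exp(x*y) + x*cos(x*z) - 3*y*cos(y*z) + 3*exp(-z) + 4*exp(-y), 8*x**3 + y**2 + 2*y*exp(x*y) - 3*exp(-z), -2*y*z - z*cos(x*z) + 4*exp(y))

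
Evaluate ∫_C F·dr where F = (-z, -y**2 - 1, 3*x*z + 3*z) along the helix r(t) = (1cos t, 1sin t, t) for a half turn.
-6 + pi + 3*pi**2/2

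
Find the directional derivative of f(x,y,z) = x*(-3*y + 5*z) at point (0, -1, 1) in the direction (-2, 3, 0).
-16*sqrt(13)/13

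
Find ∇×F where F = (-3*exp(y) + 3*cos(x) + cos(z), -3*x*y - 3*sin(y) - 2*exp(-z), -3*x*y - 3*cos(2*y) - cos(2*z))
(-3*x + 6*sin(2*y) - 2*exp(-z), 3*y - sin(z), -3*y + 3*exp(y))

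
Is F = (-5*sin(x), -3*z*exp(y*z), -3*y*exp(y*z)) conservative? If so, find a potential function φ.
Yes, F is conservative. φ = -3*exp(y*z) + 5*cos(x)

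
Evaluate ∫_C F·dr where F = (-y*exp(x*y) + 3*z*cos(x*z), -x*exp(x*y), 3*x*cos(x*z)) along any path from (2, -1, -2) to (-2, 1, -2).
6*sin(4)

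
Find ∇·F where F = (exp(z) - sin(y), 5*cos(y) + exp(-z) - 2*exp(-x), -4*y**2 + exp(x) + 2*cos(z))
-5*sin(y) - 2*sin(z)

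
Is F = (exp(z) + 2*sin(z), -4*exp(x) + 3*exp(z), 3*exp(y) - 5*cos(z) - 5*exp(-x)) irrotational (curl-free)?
No, ∇×F = (3*exp(y) - 3*exp(z), exp(z) + 2*cos(z) - 5*exp(-x), -4*exp(x))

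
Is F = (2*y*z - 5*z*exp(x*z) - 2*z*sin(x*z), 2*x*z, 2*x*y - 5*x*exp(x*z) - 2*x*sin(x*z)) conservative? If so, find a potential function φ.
Yes, F is conservative. φ = 2*x*y*z - 5*exp(x*z) + 2*cos(x*z)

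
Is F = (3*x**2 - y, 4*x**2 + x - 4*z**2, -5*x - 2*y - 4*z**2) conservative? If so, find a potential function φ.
No, ∇×F = (8*z - 2, 5, 8*x + 2) ≠ 0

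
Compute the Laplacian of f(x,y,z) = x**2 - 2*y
2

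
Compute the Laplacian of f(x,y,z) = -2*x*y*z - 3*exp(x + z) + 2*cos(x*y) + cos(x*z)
-2*x**2*cos(x*y) - x**2*cos(x*z) - 2*y**2*cos(x*y) - z**2*cos(x*z) - 6*exp(x + z)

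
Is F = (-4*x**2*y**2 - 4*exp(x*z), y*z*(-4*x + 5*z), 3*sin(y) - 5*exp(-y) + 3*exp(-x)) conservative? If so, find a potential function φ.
No, ∇×F = (4*x*y - 10*y*z + 3*cos(y) + 5*exp(-y), -4*x*exp(x*z) + 3*exp(-x), 4*y*(2*x**2 - z)) ≠ 0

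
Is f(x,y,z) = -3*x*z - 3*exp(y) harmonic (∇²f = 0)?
No, ∇²f = -3*exp(y)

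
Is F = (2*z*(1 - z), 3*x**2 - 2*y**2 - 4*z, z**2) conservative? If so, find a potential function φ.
No, ∇×F = (4, 2 - 4*z, 6*x) ≠ 0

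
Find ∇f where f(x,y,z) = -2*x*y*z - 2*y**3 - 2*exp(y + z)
(-2*y*z, -2*x*z - 6*y**2 - 2*exp(y + z), -2*x*y - 2*exp(y + z))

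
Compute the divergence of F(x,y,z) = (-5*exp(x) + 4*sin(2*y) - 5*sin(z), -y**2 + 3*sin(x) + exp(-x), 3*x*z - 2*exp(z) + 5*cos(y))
3*x - 2*y - 5*exp(x) - 2*exp(z)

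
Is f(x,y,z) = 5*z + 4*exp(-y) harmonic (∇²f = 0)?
No, ∇²f = 4*exp(-y)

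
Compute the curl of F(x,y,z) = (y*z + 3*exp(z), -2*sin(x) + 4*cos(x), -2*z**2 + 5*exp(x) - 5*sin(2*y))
(-10*cos(2*y), y - 5*exp(x) + 3*exp(z), -z - 4*sin(x) - 2*cos(x))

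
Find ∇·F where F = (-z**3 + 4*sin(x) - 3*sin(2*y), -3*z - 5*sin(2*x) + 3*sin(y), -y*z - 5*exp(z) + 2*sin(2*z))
-y - 5*exp(z) + 4*cos(x) + 3*cos(y) + 4*cos(2*z)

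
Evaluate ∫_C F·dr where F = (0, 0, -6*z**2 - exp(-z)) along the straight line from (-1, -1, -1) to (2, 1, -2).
-E + exp(2) + 14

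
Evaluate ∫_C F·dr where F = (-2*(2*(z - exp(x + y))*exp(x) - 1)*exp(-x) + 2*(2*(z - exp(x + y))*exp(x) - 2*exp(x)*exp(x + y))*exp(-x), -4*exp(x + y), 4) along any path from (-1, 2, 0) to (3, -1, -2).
-4*exp(2) - 8 - 2*exp(-3) + 6*E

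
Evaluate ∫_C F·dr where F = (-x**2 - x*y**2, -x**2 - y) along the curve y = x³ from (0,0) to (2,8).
-1288/15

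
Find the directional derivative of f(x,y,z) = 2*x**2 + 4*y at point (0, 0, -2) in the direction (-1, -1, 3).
-4*sqrt(11)/11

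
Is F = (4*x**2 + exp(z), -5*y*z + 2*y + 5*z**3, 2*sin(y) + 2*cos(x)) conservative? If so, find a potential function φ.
No, ∇×F = (5*y - 15*z**2 + 2*cos(y), exp(z) + 2*sin(x), 0) ≠ 0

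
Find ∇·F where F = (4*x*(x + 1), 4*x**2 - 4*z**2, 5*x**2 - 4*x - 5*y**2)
8*x + 4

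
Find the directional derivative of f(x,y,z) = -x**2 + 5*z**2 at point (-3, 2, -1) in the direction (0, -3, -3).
5*sqrt(2)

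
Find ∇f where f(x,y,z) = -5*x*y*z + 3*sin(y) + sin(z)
(-5*y*z, -5*x*z + 3*cos(y), -5*x*y + cos(z))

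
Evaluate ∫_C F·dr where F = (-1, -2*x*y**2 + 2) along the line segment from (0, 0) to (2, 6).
-206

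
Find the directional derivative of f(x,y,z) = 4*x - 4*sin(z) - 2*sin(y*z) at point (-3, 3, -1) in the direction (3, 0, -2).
4*sqrt(13)*(3*cos(3) + 2*cos(1) + 3)/13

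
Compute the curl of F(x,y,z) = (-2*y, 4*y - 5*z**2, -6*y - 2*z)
(10*z - 6, 0, 2)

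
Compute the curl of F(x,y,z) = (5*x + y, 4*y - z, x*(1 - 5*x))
(1, 10*x - 1, -1)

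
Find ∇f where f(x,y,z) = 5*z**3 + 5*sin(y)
(0, 5*cos(y), 15*z**2)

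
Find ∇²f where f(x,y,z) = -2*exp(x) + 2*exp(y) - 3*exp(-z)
-2*exp(x) + 2*exp(y) - 3*exp(-z)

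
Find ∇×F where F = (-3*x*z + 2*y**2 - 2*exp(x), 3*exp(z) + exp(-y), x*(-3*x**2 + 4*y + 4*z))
(4*x - 3*exp(z), 9*x**2 - 3*x - 4*y - 4*z, -4*y)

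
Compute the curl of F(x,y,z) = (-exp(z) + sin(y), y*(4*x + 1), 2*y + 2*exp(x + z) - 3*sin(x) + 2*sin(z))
(2, -exp(z) - 2*exp(x + z) + 3*cos(x), 4*y - cos(y))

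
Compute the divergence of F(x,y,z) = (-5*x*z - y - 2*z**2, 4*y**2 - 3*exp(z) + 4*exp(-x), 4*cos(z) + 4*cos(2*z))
8*y - 5*z - 4*sin(z) - 8*sin(2*z)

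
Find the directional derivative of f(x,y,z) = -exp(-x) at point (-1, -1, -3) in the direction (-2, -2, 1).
-2*E/3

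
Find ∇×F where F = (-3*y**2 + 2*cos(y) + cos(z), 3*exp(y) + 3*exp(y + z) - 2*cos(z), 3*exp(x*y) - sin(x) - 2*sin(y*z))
(3*x*exp(x*y) - 2*z*cos(y*z) - 3*exp(y + z) - 2*sin(z), -3*y*exp(x*y) - sin(z) + cos(x), 6*y + 2*sin(y))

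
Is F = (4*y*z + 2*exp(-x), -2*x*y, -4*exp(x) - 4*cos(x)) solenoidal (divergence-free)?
No, ∇·F = -2*x - 2*exp(-x)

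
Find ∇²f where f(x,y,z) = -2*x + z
0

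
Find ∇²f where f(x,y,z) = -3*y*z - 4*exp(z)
-4*exp(z)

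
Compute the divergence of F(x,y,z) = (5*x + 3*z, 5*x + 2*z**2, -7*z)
-2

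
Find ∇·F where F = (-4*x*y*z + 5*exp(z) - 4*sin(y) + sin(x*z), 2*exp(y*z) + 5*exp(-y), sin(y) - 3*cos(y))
(z*(-4*y + 2*exp(y*z) + cos(x*z))*exp(y) - 5)*exp(-y)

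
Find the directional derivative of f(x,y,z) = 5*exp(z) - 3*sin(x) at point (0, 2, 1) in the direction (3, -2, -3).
3*sqrt(22)*(-5*E - 3)/22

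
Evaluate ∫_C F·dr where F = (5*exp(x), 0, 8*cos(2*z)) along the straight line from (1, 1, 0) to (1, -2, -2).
-4*sin(4)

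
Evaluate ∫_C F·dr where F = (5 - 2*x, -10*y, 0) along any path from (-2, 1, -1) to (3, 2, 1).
5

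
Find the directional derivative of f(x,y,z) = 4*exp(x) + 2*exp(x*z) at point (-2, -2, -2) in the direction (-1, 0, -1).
sqrt(2)*(-2 + 4*exp(6))*exp(-2)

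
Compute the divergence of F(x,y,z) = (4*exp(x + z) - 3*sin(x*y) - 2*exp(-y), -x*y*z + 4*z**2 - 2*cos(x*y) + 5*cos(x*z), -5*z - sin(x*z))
-x*z + 2*x*sin(x*y) - x*cos(x*z) - 3*y*cos(x*y) + 4*exp(x + z) - 5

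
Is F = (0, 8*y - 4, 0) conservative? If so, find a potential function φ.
Yes, F is conservative. φ = 4*y*(y - 1)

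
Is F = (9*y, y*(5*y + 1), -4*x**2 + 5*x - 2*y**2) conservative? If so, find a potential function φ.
No, ∇×F = (-4*y, 8*x - 5, -9) ≠ 0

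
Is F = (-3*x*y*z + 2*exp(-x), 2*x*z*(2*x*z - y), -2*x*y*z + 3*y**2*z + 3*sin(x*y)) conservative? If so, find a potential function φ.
No, ∇×F = (-8*x**2*z + 2*x*y - 2*x*z + 3*x*cos(x*y) + 6*y*z, y*(-3*x + 2*z - 3*cos(x*y)), z*(8*x*z + 3*x - 2*y)) ≠ 0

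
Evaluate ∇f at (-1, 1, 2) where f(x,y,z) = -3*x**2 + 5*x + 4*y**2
(11, 8, 0)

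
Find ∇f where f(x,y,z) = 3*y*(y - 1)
(0, 6*y - 3, 0)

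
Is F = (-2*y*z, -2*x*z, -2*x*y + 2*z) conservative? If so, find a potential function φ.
Yes, F is conservative. φ = z*(-2*x*y + z)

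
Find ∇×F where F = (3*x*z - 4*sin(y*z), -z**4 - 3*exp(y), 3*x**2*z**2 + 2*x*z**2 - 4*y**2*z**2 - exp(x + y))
(-8*y*z**2 + 4*z**3 - exp(x + y), -6*x*z**2 + 3*x - 4*y*cos(y*z) - 2*z**2 + exp(x + y), 4*z*cos(y*z))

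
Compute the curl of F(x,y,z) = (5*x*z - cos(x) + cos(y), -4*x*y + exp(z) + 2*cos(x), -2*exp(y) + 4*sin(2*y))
(-2*exp(y) - exp(z) + 8*cos(2*y), 5*x, -4*y - 2*sin(x) + sin(y))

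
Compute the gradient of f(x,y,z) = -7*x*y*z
(-7*y*z, -7*x*z, -7*x*y)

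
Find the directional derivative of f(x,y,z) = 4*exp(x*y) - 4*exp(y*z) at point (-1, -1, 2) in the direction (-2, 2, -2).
-4*sqrt(3)*exp(-2)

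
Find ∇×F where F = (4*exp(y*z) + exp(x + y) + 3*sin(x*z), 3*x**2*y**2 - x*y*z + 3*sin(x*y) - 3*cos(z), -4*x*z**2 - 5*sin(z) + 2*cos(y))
(x*y - 2*sin(y) - 3*sin(z), 3*x*cos(x*z) + 4*y*exp(y*z) + 4*z**2, 6*x*y**2 - y*z + 3*y*cos(x*y) - 4*z*exp(y*z) - exp(x + y))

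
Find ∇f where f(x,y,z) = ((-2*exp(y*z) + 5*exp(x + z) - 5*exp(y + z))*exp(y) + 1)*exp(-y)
(5*exp(x + z), -2*z*exp(y*z) - 5*exp(y + z) - exp(-y), -2*y*exp(y*z) + 5*exp(x + z) - 5*exp(y + z))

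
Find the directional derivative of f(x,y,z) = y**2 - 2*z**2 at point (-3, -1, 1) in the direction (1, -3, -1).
10*sqrt(11)/11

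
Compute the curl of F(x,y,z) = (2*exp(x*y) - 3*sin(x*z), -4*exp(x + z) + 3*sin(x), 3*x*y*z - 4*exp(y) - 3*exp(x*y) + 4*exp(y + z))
(3*x*z - 3*x*exp(x*y) - 4*exp(y) + 4*exp(x + z) + 4*exp(y + z), -3*x*cos(x*z) - 3*y*z + 3*y*exp(x*y), -2*x*exp(x*y) - 4*exp(x + z) + 3*cos(x))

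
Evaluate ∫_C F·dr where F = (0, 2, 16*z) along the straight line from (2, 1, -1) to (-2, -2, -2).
18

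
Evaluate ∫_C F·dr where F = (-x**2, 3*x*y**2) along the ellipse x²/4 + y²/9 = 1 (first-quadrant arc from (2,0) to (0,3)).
8/3 + 81*pi/8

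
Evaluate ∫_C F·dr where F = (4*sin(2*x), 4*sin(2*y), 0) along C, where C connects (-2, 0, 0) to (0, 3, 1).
-2*cos(6) + 2*cos(4)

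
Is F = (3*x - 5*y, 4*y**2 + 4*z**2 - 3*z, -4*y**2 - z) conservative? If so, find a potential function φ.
No, ∇×F = (-8*y - 8*z + 3, 0, 5) ≠ 0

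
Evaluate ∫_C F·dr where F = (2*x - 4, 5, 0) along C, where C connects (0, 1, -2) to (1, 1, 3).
-3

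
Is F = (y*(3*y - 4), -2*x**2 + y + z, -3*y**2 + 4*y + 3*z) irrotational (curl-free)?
No, ∇×F = (3 - 6*y, 0, -4*x - 6*y + 4)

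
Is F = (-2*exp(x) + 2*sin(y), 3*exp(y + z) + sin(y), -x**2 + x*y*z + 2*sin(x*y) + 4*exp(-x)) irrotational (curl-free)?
No, ∇×F = (x*z + 2*x*cos(x*y) - 3*exp(y + z), 2*x - y*z - 2*y*cos(x*y) + 4*exp(-x), -2*cos(y))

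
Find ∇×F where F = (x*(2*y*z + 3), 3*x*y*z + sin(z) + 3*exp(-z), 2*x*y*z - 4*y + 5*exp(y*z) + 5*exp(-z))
(-3*x*y + 2*x*z + 5*z*exp(y*z) - cos(z) - 4 + 3*exp(-z), 2*y*(x - z), z*(-2*x + 3*y))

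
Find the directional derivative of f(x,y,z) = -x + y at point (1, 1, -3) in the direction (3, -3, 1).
-6*sqrt(19)/19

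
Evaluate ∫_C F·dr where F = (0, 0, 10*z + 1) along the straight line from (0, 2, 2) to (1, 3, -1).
-18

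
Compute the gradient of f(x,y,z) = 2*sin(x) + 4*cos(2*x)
(-8*sin(2*x) + 2*cos(x), 0, 0)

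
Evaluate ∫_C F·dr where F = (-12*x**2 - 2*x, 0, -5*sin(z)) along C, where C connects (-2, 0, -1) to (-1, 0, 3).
-25 + 5*cos(3) - 5*cos(1)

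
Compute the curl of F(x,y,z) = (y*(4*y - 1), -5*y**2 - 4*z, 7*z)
(4, 0, 1 - 8*y)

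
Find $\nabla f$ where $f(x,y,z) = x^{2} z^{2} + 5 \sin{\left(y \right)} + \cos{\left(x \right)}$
(2*x*z**2 - sin(x), 5*cos(y), 2*x**2*z)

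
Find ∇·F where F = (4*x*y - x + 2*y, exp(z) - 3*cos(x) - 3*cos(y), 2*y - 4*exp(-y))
4*y + 3*sin(y) - 1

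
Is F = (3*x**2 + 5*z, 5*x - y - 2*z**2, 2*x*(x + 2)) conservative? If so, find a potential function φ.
No, ∇×F = (4*z, 1 - 4*x, 5) ≠ 0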